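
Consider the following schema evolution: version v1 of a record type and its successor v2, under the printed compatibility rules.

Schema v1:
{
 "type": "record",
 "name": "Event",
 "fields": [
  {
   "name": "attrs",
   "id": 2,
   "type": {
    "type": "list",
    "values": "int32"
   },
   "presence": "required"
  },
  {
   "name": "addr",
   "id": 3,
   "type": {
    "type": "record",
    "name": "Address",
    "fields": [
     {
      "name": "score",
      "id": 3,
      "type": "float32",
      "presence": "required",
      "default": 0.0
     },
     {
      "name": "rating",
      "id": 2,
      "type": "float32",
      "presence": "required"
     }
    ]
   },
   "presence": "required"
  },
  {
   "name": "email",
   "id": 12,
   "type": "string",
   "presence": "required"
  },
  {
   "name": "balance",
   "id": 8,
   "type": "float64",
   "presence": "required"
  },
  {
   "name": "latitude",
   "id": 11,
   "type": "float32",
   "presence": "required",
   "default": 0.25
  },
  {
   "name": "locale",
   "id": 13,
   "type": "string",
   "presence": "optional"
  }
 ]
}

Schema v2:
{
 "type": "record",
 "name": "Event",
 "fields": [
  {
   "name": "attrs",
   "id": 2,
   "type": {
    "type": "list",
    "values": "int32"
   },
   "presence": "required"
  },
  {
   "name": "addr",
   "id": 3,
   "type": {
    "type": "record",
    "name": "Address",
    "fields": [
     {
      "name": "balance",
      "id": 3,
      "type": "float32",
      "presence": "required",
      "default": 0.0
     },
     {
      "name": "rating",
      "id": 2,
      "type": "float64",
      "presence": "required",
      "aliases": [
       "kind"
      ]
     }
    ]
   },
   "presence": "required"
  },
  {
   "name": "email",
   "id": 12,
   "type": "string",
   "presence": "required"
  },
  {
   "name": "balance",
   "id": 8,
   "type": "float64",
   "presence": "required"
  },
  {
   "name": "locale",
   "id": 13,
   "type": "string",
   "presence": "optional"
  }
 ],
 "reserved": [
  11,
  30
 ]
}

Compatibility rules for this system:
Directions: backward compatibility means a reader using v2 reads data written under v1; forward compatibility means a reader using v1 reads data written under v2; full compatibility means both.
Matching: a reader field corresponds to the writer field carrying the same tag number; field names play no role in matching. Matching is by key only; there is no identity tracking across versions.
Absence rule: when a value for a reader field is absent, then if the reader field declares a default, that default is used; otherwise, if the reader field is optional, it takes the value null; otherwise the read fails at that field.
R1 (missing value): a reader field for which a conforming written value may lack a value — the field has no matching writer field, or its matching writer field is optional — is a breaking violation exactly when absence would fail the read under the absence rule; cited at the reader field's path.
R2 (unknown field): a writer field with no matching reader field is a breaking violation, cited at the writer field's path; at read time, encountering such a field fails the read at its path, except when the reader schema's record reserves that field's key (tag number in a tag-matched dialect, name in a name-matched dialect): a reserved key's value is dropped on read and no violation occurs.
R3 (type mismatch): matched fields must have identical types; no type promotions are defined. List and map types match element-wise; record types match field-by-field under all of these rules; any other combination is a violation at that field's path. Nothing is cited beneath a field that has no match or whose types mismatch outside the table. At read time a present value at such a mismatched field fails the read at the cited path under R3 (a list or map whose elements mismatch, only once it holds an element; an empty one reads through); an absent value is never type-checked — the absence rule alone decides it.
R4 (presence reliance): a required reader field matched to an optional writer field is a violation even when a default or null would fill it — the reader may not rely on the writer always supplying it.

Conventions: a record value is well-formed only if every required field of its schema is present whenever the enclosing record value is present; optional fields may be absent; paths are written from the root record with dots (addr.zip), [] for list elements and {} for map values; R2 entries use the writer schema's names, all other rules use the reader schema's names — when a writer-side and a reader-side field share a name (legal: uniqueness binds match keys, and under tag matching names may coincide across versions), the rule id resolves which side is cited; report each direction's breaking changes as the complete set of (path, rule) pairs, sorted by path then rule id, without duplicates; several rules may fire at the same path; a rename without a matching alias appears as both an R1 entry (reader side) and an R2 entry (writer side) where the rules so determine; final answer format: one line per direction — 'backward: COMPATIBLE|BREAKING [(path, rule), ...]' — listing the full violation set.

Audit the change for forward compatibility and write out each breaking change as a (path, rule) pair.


each type pair in Event: writer, then reader
forward on Event — v1 reading data written by v2:
  attrs: paired with writer attrs (list<int32> -> list<int32>; writer required)
  addr: paired with writer addr (Address -> Address; writer required)
  email: paired with writer email (string -> string; writer required)
  balance: paired with writer balance (float64 -> float64; writer required)
  latitude: no writer match
  locale: paired with writer locale (string -> string; writer optional)
  addr.score: paired with writer addr.balance (float32 -> float32; writer required)
  addr.rating: paired with writer addr.rating (float64 -> float32; writer required)
  violation R3 at addr.rating
  => forward: BREAKING (1)
the rest of the Event diff is inert for this question:
  renamed field score to balance in record Address -> inert for the asked Event verdict: nothing fires
  removed field latitude from record Event (its key 11 joins the reserved list) -> inert for the asked Event verdict: nothing fires

forward: BREAKING [(addr.rating, R3)]


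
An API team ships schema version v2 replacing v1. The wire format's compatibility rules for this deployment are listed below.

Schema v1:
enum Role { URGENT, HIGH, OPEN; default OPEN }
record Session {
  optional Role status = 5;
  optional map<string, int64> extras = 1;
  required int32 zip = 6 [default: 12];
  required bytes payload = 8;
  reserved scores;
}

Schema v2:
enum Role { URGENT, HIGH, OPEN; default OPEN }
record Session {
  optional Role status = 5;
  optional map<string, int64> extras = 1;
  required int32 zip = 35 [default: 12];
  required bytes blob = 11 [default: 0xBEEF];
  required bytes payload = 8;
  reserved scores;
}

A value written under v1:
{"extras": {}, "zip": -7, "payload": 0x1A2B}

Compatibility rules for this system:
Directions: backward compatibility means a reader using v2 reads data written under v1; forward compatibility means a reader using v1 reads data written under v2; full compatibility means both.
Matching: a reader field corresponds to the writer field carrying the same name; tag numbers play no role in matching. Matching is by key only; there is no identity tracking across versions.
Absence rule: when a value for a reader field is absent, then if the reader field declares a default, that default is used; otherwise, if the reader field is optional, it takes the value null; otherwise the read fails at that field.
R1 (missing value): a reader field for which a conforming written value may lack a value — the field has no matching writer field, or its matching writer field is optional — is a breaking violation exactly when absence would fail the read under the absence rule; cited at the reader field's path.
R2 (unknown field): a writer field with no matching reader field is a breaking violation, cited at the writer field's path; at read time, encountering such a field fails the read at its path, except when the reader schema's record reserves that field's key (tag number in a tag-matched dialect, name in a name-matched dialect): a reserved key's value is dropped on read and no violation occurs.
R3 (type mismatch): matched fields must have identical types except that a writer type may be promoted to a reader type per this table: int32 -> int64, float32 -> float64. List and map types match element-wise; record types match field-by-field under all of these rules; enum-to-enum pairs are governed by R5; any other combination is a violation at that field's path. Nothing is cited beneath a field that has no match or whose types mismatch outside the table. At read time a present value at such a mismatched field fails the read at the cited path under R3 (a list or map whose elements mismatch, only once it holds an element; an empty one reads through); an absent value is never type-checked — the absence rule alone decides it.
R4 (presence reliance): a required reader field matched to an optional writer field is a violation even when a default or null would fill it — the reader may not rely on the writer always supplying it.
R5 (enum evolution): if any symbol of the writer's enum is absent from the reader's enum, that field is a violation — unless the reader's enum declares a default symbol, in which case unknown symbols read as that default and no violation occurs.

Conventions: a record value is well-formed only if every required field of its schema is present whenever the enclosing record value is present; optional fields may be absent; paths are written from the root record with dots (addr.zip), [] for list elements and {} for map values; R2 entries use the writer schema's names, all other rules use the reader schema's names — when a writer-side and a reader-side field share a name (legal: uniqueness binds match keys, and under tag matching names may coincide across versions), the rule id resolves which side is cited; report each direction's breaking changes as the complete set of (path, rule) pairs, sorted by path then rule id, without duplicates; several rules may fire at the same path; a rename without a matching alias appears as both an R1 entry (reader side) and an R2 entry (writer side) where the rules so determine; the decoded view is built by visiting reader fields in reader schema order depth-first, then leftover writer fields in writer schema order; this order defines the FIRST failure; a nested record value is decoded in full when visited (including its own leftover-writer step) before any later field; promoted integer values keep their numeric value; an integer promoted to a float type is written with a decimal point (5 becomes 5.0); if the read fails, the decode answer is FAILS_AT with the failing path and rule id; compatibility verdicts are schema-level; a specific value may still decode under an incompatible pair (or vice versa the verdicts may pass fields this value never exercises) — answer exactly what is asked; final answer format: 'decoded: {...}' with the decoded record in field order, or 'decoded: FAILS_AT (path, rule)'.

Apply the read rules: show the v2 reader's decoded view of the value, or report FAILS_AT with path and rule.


decoded: {"status": null, "extras": {}, "zip": -7, "blob": 0xBEEF, "payload": 0x1A2B}

in Session below, arrows point writer -> reader
migrating the Session value to v2:
  status := null (missing; optional => null)
  extras := {}
  zip := -7
  blob := 0xBEEF (missing; default applied)
  payload := 0x1A2B
  => decoded: {"status": null, "extras": {}, "zip": -7, "blob": 0xBEEF, "payload": 0x1A2B}
remaining Session differences; none change what is asked:
  field zip in record Session: tag 6 changed to 35 -> no rule fires on it and the decoded Session view is identical with or without it


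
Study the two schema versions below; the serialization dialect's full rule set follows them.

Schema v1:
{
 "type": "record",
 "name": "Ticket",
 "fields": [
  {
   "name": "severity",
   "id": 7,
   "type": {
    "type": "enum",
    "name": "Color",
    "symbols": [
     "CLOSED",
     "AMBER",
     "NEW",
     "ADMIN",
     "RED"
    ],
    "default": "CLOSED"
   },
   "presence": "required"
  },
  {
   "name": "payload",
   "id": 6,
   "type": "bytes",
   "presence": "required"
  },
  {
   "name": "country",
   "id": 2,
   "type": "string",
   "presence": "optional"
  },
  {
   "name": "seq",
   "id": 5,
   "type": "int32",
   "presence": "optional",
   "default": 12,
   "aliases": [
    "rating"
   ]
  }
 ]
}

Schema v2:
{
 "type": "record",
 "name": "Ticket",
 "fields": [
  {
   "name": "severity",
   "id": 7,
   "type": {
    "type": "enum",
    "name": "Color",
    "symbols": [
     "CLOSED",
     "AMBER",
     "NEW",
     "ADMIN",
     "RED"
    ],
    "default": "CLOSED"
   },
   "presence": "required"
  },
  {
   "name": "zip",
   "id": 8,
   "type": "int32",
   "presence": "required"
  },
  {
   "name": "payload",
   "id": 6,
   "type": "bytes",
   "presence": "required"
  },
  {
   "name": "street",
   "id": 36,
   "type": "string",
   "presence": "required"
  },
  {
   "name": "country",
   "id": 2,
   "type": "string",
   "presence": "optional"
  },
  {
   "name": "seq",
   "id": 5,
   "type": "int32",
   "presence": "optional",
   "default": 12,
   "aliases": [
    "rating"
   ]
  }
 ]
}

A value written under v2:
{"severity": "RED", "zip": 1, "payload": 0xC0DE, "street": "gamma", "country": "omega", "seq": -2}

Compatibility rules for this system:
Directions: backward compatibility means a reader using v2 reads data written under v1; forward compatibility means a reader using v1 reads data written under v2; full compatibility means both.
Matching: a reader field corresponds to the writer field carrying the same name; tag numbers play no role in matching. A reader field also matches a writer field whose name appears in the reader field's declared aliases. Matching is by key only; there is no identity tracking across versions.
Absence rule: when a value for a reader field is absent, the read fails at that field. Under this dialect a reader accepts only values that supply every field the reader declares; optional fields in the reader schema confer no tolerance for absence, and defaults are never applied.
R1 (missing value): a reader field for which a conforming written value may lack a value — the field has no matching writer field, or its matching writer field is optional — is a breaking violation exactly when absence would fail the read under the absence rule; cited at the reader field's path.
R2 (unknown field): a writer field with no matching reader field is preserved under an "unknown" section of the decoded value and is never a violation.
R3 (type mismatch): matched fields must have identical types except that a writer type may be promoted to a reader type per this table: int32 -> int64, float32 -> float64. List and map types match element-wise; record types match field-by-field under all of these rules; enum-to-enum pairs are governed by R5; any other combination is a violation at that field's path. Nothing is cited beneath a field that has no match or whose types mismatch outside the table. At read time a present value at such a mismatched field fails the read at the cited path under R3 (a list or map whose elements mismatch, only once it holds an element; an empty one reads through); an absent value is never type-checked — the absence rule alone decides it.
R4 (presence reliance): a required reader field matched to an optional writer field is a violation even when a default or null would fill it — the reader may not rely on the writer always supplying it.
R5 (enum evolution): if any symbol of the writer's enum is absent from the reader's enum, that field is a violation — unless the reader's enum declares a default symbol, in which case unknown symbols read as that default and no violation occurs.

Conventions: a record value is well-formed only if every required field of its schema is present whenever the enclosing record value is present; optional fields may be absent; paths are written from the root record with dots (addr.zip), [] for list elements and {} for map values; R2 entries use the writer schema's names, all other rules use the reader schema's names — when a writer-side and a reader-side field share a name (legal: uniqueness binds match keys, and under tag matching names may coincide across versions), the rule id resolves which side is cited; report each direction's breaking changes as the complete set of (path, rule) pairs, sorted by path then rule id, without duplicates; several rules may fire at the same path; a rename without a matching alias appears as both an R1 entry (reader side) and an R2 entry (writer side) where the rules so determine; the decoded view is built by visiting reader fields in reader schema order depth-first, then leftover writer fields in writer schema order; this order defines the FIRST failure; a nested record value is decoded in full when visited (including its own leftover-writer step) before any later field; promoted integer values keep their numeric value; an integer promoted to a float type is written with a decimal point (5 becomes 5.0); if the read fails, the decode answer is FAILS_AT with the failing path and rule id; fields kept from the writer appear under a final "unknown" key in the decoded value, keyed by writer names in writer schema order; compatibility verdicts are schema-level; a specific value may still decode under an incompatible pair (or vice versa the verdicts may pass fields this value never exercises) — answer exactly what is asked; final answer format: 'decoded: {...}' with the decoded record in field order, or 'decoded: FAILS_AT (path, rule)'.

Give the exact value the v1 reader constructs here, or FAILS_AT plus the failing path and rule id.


arrows below run writer -> reader for Ticket
decode walk for Ticket under reader schema v1:
  severity := "RED"
  payload := 0xC0DE
  country := "omega"
  seq := -2
  writer zip: kept under "unknown"
  writer street: kept under "unknown"
  => decoded: {"severity": "RED", "payload": 0xC0DE, "country": "omega", "seq": -2, "unknown": {"zip": 1, "street": "gamma"}}

decoded: {"severity": "RED", "payload": 0xC0DE, "country": "omega", "seq": -2, "unknown": {"zip": 1, "street": "gamma"}}


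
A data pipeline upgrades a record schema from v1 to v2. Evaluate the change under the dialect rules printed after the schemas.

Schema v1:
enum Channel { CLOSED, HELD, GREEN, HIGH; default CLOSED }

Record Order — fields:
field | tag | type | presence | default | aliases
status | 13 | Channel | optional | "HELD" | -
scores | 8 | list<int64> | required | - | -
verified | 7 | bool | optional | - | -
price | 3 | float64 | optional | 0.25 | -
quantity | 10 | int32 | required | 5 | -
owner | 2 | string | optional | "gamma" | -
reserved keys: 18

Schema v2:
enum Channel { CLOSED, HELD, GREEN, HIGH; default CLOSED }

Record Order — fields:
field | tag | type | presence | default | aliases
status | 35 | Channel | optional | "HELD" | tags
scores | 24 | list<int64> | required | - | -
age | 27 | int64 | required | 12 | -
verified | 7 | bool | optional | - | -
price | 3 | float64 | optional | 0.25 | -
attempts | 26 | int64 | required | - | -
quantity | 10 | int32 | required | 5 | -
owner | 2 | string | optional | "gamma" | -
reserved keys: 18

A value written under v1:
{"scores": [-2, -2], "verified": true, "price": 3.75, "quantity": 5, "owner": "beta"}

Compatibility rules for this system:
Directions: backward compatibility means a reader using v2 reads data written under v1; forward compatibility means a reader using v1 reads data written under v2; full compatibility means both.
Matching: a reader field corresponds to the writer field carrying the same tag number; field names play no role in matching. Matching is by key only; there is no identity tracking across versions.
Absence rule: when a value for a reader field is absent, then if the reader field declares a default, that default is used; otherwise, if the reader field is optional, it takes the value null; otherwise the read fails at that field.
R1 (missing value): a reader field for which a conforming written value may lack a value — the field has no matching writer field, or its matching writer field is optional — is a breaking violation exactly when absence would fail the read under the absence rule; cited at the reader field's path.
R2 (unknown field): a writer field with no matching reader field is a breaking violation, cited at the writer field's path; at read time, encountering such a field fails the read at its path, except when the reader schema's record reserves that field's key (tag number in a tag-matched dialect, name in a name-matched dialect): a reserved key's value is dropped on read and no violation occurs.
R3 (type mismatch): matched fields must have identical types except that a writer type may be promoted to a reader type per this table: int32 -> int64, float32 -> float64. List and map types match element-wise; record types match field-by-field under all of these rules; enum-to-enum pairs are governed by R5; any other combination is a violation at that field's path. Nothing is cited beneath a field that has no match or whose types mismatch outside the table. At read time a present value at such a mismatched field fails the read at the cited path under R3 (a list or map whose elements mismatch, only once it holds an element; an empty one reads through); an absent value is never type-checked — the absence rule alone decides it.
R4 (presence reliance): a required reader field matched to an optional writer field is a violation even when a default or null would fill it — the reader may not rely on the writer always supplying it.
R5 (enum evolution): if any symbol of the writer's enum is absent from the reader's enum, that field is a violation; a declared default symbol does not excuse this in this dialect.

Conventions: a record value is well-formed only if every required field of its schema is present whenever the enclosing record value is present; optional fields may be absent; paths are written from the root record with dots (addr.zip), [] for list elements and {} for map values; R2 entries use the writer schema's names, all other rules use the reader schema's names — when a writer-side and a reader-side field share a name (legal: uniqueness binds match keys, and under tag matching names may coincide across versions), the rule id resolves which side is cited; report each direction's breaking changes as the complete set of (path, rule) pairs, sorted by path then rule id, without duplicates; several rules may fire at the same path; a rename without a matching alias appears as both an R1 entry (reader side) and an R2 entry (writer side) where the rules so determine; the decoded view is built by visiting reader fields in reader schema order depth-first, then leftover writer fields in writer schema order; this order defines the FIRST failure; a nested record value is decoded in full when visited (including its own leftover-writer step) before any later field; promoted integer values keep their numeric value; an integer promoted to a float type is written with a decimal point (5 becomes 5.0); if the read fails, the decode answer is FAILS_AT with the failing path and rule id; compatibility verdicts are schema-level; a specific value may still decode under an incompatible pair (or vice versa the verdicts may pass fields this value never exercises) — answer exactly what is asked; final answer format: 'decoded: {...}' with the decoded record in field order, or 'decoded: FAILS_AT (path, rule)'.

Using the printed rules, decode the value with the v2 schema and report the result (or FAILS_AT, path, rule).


decoded: FAILS_AT (scores, R1)

the writer's type comes first in each Order pair
migrating the Order value to v2:
  status := "HELD" (no value, default fills)
  read fails at scores under R1 (no fill)
  => FAILS_AT (scores, R1)
diffs on Order not affecting the asked answer:
  added field attempts to record Order: required int64, tag 26 (in v2 it sits immediately before quantity) -> changes Order's schema-level verdicts only — the decode of this value is the same
  added field age to record Order: required int64, tag 27, default 12 (in v2 it sits immediately before verified) -> changes Order's schema-level verdicts only — the decode of this value is the same
  field status in record Order: tag 13 changed to 35 -> changes Order's schema-level verdicts only — the decode of this value is the same


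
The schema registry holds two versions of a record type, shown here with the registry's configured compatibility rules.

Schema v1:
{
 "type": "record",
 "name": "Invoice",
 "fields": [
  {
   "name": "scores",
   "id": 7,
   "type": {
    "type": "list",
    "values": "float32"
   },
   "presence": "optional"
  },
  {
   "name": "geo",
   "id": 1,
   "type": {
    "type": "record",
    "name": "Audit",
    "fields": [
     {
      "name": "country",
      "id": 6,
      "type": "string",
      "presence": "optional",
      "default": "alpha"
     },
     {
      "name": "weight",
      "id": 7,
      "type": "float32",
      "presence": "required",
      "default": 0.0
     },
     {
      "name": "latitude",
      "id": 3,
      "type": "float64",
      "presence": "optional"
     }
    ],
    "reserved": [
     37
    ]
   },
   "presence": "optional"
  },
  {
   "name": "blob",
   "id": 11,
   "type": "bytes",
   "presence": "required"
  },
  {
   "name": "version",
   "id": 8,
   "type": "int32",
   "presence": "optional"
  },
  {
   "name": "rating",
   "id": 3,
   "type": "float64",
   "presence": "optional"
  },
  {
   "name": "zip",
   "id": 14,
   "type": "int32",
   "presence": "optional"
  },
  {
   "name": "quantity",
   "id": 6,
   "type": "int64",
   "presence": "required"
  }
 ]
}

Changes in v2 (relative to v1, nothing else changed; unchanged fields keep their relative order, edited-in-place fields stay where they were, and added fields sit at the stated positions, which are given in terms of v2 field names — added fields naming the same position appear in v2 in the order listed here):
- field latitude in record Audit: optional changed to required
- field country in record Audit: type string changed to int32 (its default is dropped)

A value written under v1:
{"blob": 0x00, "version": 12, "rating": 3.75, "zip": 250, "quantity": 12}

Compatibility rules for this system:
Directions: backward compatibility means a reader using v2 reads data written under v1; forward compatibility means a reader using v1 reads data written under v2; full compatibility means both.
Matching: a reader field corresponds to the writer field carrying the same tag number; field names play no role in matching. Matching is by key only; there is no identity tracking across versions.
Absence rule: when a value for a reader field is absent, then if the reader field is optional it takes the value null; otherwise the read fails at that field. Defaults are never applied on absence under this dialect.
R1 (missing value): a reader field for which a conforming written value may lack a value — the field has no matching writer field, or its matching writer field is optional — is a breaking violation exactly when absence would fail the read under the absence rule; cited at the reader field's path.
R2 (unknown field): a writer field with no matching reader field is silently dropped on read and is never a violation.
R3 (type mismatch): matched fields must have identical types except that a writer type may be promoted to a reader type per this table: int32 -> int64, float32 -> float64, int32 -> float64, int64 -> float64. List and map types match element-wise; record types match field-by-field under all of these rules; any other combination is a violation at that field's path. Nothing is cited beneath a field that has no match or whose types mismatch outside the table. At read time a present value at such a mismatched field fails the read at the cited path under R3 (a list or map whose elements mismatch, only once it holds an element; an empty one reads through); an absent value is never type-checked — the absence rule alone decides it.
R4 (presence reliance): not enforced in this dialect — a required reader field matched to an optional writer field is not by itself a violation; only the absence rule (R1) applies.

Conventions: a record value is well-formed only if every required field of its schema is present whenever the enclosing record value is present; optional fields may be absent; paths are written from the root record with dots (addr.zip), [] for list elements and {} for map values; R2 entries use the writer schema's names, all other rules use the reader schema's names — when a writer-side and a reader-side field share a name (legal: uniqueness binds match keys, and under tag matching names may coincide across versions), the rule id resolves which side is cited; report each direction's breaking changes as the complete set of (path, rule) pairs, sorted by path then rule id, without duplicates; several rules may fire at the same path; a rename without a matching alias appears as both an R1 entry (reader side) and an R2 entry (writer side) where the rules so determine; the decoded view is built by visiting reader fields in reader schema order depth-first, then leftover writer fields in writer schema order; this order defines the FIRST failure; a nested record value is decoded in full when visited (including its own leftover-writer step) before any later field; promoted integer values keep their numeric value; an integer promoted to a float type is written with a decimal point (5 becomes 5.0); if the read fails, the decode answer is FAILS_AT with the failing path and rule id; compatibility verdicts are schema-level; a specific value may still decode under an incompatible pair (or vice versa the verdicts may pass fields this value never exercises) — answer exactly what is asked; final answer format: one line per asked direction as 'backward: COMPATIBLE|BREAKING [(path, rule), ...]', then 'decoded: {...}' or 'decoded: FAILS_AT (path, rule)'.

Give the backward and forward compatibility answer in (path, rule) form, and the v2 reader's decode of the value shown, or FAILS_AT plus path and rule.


backward: BREAKING [(geo.country, R3), (geo.latitude, R1)]; forward: BREAKING [(geo.country, R3)]; decoded: {"scores": null, "geo": null, "blob": 0x00, "version": 12, "rating": 3.75, "zip": 250, "quantity": 12}

the writer's type comes first in each Invoice pair
backward analysis of Invoice with v2 as reader and v1 as writer:
  scores <- scores (list<float32> -> list<float32>, writer optional)
  geo <- geo (Audit -> Audit, writer optional)
  blob <- blob (bytes -> bytes, writer required)
  version <- version (int32 -> int32, writer optional)
  rating <- rating (float64 -> float64, writer optional)
  zip <- zip (int32 -> int32, writer optional)
  quantity <- quantity (int64 -> int64, writer required)
  geo.country <- geo.country (string -> int32, writer optional)
  geo.weight <- geo.weight (float32 -> float32, writer required)
  geo.latitude <- geo.latitude (float64 -> float64, writer optional)
  rule R3 violated at geo.country
  rule R1 violated at geo.latitude
  => 2 violation(s): backward is BREAKING for Invoice
forward analysis of Invoice with v1 as reader and v2 as writer:
  scores <- scores (list<float32> -> list<float32>, writer optional)
  geo <- geo (Audit -> Audit, writer optional)
  blob <- blob (bytes -> bytes, writer required)
  version <- version (int32 -> int32, writer optional)
  rating <- rating (float64 -> float64, writer optional)
  zip <- zip (int32 -> int32, writer optional)
  quantity <- quantity (int64 -> int64, writer required)
  geo.country <- geo.country (int32 -> string, writer optional)
  geo.weight <- geo.weight (float32 -> float32, writer required)
  geo.latitude <- geo.latitude (float64 -> float64, writer required)
  rule R3 violated at geo.country
  => 1 violation(s): forward is BREAKING for Invoice
decoding the Invoice value with the v2 reader:
  scores := null (missing; optional => null)
  geo := null (missing; optional => null)
  blob := 0x00
  version := 12
  rating := 3.75
  zip := 250
  quantity := 12
  => decoded: {"scores": null, "geo": null, "blob": 0x00, "version": 12, "rating": 3.75, "zip": 250, "quantity": 12}


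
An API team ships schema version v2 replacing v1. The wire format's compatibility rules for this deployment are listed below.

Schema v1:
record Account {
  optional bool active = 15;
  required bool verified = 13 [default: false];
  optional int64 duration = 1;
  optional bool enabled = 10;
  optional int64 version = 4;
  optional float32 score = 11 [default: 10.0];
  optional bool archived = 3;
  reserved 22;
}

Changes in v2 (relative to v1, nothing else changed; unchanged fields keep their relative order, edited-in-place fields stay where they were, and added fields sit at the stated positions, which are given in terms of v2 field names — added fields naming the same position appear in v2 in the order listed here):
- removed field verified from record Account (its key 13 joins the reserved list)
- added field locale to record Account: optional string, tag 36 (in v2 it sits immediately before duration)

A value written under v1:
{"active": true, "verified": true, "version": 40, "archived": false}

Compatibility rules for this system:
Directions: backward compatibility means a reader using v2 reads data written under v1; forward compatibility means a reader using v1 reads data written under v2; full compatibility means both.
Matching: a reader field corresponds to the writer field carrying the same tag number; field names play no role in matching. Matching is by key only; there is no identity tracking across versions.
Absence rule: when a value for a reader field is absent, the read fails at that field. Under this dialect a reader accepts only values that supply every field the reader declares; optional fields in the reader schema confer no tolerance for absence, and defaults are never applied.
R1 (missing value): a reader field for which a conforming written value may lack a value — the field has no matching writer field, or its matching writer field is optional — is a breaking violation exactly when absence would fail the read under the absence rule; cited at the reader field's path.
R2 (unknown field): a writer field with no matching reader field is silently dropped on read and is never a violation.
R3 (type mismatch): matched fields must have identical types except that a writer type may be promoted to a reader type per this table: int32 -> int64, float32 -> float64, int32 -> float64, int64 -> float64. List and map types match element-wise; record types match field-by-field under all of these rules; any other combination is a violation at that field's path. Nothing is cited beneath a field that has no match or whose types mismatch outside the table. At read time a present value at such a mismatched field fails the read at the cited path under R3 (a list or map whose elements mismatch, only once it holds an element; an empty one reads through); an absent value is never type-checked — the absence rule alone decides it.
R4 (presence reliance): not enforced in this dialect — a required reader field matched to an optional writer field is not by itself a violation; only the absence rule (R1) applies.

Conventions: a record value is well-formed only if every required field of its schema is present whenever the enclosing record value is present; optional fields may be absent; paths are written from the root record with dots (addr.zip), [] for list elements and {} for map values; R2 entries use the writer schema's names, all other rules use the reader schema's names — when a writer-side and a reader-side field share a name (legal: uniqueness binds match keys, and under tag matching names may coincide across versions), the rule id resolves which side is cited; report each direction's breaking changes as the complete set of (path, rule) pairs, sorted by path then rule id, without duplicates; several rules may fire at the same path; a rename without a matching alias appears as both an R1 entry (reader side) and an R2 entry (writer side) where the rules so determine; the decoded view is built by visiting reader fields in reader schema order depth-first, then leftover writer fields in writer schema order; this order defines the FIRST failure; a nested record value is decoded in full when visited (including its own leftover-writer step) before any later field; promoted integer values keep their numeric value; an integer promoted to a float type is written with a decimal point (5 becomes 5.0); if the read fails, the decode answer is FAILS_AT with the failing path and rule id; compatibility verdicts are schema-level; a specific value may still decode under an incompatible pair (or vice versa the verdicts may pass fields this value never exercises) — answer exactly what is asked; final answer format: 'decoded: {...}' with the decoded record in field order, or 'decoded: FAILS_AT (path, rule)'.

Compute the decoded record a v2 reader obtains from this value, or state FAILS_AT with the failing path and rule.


the writer's type comes first in each Account pair
decoding the Account value with the v2 reader:
  active := true
  read fails at locale under R1 (no fill)
  => FAILS_AT (locale, R1)
the other Account changes do not affect what is asked:
  removed field verified from record Account (its key 13 joins the reserved list) -> a verdict-level change on Account — the shown value reads the same

decoded: FAILS_AT (locale, R1)


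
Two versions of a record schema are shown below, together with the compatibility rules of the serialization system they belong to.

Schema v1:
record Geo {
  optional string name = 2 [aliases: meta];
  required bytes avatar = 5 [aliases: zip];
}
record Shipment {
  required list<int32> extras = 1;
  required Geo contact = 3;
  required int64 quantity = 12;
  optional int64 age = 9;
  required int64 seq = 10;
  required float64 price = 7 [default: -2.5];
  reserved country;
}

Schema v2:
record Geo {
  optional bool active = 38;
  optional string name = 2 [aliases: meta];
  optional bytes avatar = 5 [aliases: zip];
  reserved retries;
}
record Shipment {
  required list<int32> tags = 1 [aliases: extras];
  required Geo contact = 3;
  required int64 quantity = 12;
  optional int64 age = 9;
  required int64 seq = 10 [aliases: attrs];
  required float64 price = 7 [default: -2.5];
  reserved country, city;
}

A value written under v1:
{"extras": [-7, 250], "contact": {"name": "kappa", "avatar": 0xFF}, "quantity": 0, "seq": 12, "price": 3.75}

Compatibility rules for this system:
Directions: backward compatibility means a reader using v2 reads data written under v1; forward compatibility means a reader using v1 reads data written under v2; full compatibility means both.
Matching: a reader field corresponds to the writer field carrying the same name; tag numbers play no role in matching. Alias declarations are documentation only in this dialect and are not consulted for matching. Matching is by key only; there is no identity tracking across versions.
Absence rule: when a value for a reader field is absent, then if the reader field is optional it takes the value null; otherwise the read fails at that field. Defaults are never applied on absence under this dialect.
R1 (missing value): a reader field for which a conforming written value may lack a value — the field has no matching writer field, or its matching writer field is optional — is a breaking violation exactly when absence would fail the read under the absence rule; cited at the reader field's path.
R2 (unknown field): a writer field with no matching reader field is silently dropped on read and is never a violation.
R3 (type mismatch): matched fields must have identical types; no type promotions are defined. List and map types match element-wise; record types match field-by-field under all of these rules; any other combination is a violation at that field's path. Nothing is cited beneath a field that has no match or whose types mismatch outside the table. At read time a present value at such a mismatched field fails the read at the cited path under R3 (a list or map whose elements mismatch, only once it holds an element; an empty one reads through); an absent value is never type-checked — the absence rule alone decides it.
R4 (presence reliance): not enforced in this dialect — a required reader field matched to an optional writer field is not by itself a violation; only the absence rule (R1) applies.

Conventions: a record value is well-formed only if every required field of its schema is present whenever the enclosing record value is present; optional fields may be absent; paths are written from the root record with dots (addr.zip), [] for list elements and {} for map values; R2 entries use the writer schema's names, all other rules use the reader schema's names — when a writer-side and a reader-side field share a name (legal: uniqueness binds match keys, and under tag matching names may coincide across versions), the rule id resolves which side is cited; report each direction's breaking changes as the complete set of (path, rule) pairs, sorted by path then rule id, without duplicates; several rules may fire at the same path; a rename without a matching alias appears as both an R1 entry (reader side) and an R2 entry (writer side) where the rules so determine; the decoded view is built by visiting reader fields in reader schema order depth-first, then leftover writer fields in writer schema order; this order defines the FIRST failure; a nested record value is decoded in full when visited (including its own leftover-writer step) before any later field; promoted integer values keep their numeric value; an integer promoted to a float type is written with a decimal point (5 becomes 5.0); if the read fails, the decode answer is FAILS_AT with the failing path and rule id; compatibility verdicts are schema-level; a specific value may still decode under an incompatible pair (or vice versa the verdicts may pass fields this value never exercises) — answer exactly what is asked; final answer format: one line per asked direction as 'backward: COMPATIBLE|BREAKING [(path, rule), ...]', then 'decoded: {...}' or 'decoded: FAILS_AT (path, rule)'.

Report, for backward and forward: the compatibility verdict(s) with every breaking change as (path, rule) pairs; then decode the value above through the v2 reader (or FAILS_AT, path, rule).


backward: BREAKING [(tags, R1)]; forward: BREAKING [(contact.avatar, R1), (extras, R1)]; decoded: FAILS_AT (tags, R1)

in Shipment below, arrows point writer -> reader
backward analysis of Shipment with v2 as reader and v1 as writer:
  tags: no writer-side match
  contact: paired with writer contact (Geo -> Geo; writer required)
  quantity: paired with writer quantity (int64 -> int64; writer required)
  age: paired with writer age (int64 -> int64; writer optional)
  seq: paired with writer seq (int64 -> int64; writer required)
  price: paired with writer price (float64 -> float64; writer required)
  extras (writer side), unknown to reader
  contact.active: no writer-side match
  contact.name: paired with writer contact.name (string -> string; writer optional)
  contact.avatar: paired with writer contact.avatar (bytes -> bytes; writer required)
  rule R1 violated at tags
  backward on Shipment therefore BREAKING (1)
forward analysis of Shipment with v1 as reader and v2 as writer:
  extras: no writer-side match
  contact: paired with writer contact (Geo -> Geo; writer required)
  quantity: paired with writer quantity (int64 -> int64; writer required)
  age: paired with writer age (int64 -> int64; writer optional)
  seq: paired with writer seq (int64 -> int64; writer required)
  price: paired with writer price (float64 -> float64; writer required)
  tags (writer side), unknown to reader
  contact.name: paired with writer contact.name (string -> string; writer optional)
  contact.avatar: paired with writer contact.avatar (bytes -> bytes; writer optional)
  contact.active (writer side), unknown to reader
  rule R1 violated at contact.avatar
  rule R1 violated at extras
  forward on Shipment therefore BREAKING (2)
decode (reader v2):
  read fails at tags under R1 (no fill)
  => FAILS_AT (tags, R1)
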